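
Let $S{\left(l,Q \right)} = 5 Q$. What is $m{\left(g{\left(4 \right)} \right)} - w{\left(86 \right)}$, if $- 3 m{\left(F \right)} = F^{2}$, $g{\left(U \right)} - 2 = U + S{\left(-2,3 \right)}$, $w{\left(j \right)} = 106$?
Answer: $-253$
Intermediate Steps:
$g{\left(U \right)} = 17 + U$ ($g{\left(U \right)} = 2 + \left(U + 5 \cdot 3\right) = 2 + \left(U + 15\right) = 2 + \left(15 + U\right) = 17 + U$)
$m{\left(F \right)} = - \frac{F^{2}}{3}$
$m{\left(g{\left(4 \right)} \right)} - w{\left(86 \right)} = - \frac{\left(17 + 4\right)^{2}}{3} - 106 = - \frac{21^{2}}{3} - 106 = \left(- \frac{1}{3}\right) 441 - 106 = -147 - 106 = -253$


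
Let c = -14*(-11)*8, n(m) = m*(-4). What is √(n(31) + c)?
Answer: 2*√277 ≈ 33.287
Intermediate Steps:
n(m) = -4*m
c = 1232 (c = 154*8 = 1232)
√(n(31) + c) = √(-4*31 + 1232) = √(-124 + 1232) = √1108 = 2*√277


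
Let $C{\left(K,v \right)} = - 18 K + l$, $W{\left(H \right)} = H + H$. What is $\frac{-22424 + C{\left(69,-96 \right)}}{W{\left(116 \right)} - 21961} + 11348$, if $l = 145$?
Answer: $\frac{246604213}{21729} \approx 11349.0$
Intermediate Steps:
$W{\left(H \right)} = 2 H$
$C{\left(K,v \right)} = 145 - 18 K$ ($C{\left(K,v \right)} = - 18 K + 145 = 145 - 18 K$)
$\frac{-22424 + C{\left(69,-96 \right)}}{W{\left(116 \right)} - 21961} + 11348 = \frac{-22424 + \left(145 - 1242\right)}{2 \cdot 116 - 21961} + 11348 = \frac{-22424 + \left(145 - 1242\right)}{232 - 21961} + 11348 = \frac{-22424 - 1097}{-21729} + 11348 = \left(-23521\right) \left(- \frac{1}{21729}\right) + 11348 = \frac{23521}{21729} + 11348 = \frac{246604213}{21729}$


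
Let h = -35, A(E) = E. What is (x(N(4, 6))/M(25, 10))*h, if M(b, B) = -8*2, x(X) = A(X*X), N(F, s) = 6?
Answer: 315/4 ≈ 78.750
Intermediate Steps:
x(X) = X² (x(X) = X*X = X²)
M(b, B) = -16
(x(N(4, 6))/M(25, 10))*h = (6²/(-16))*(-35) = (36*(-1/16))*(-35) = -9/4*(-35) = 315/4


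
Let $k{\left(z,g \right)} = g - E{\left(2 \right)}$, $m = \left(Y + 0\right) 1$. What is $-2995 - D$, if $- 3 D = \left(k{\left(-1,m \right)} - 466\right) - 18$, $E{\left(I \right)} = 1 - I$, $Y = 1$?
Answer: $- \frac{9467}{3} \approx -3155.7$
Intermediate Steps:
$m = 1$ ($m = \left(1 + 0\right) 1 = 1 \cdot 1 = 1$)
$k{\left(z,g \right)} = 1 + g$ ($k{\left(z,g \right)} = g - \left(1 - 2\right) = g - -1 = g + 1 = 1 + g$)
$D = \frac{482}{3}$ ($D = - \frac{\left(\left(1 + 1\right) - 466\right) - 18}{3} = - \frac{\left(2 - 466\right) - 18}{3} = - \frac{-464 - 18}{3} = \left(- \frac{1}{3}\right) \left(-482\right) = \frac{482}{3} \approx 160.67$)
$-2995 - D = -2995 - \frac{482}{3} = - \frac{9467}{3}$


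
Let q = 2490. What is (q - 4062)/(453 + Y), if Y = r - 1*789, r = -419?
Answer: 1572/755 ≈ 2.0821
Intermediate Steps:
Y = -1208 (Y = -419 - 1*789 = -419 - 789 = -1208)
(q - 4062)/(453 + Y) = (2490 - 4062)/(453 - 1208) = -1572/(-755) = -1572*(-1/755) = 1572/755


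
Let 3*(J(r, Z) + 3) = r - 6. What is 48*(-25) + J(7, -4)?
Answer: -3608/3 ≈ -1202.7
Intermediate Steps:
J(r, Z) = -5 + r/3 (J(r, Z) = -3 + (r - 6)/3 = -3 + (-6 + r)/3 = -3 + (-2 + r/3) = -5 + r/3)
48*(-25) + J(7, -4) = 48*(-25) + (-5 + (⅓)*7) = -1200 + (-5 + 7/3) = -1200 - 8/3 = -3608/3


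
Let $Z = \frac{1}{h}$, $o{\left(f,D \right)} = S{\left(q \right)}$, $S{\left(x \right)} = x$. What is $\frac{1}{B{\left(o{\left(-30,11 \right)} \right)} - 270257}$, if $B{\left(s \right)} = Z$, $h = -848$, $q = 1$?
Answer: $- \frac{848}{229177937} \approx -3.7002 \cdot 10^{-6}$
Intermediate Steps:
$o{\left(f,D \right)} = 1$
$Z = - \frac{1}{848}$ ($Z = \frac{1}{-848} = - \frac{1}{848} \approx -0.0011792$)
$B{\left(s \right)} = - \frac{1}{848}$
$\frac{1}{B{\left(o{\left(-30,11 \right)} \right)} - 270257} = \frac{1}{- \frac{1}{848} - 270257} = \frac{1}{- \frac{229177937}{848}} = - \frac{848}{229177937}$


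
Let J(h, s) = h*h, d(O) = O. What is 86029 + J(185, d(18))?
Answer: 120254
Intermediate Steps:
J(h, s) = h**2
86029 + J(185, d(18)) = 86029 + 185**2 = 86029 + 34225 = 120254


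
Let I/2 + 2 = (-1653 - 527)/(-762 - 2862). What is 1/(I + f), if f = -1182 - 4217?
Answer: -453/2447014 ≈ -0.00018512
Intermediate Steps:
f = -5399
I = -1267/453 (I = -4 + 2*((-1653 - 527)/(-762 - 2862)) = -4 + 2*(-2180/(-3624)) = -4 + 2*(-2180*(-1/3624)) = -4 + 2*(545/906) = -4 + 545/453 = -1267/453 ≈ -2.7969)
1/(I + f) = 1/(-1267/453 - 5399) = 1/(-2447014/453) = -453/2447014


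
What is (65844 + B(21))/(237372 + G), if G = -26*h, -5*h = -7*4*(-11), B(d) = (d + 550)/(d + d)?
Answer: 13830095/50184456 ≈ 0.27559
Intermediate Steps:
B(d) = (550 + d)/(2*d) (B(d) = (550 + d)/((2*d)) = (550 + d)*(1/(2*d)) = (550 + d)/(2*d))
h = -308/5 (h = -(-7*4)*(-11)/5 = -(-28)*(-11)/5 = -⅕*308 = -308/5 ≈ -61.600)
G = 8008/5 (G = -26*(-308/5) = 8008/5 ≈ 1601.6)
(65844 + B(21))/(237372 + G) = (65844 + (½)*(550 + 21)/21)/(237372 + 8008/5) = (65844 + (½)*(1/21)*571)/(1194868/5) = (65844 + 571/42)*(5/1194868) = (2766019/42)*(5/1194868) = 13830095/50184456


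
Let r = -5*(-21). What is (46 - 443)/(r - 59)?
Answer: -397/46 ≈ -8.6304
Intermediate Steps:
r = 105
(46 - 443)/(r - 59) = (46 - 443)/(105 - 59) = -397/46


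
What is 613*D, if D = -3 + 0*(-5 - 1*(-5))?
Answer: -1839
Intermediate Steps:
D = -3 (D = -3 + 0*(-5 + 5) = -3 + 0*0 = -3 + 0 = -3)
613*D = 613*(-3) = -1839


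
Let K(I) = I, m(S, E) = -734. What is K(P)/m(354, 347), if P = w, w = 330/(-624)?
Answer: 55/76336 ≈ 0.00072050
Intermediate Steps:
w = -55/104 (w = 330*(-1/624) = -55/104 ≈ -0.52885)
P = -55/104 ≈ -0.52885
K(P)/m(354, 347) = -55/104/(-734) = -55/104*(-1/734) = 55/76336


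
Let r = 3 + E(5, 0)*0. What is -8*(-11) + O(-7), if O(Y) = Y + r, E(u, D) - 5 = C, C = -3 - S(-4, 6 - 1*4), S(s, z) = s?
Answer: 84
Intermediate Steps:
C = 1 (C = -3 - 1*(-4) = -3 + 4 = 1)
E(u, D) = 6 (E(u, D) = 5 + 1 = 6)
r = 3 (r = 3 + 6*0 = 3 + 0 = 3)
O(Y) = 3 + Y (O(Y) = Y + 3 = 3 + Y)
-8*(-11) + O(-7) = -8*(-11) + (3 - 7) = 88 - 4 = 84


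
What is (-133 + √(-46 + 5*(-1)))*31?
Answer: -4123 + 31*I*√51 ≈ -4123.0 + 221.38*I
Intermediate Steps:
(-133 + √(-46 + 5*(-1)))*31 = (-133 + √(-46 - 5))*31 = (-133 + √(-51))*31 = (-133 + I*√51)*31 = -4123 + 31*I*√51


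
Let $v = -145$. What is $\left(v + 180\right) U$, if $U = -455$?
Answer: $-15925$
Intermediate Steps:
$\left(v + 180\right) U = \left(-145 + 180\right) \left(-455\right) = 35 \left(-455\right) = -15925$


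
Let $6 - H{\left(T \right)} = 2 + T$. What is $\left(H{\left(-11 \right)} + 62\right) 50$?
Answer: $3850$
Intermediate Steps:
$H{\left(T \right)} = 4 - T$ ($H{\left(T \right)} = 6 - \left(2 + T\right) = 4 - T$)
$\left(H{\left(-11 \right)} + 62\right) 50 = \left(\left(4 - -11\right) + 62\right) 50 = \left(\left(4 + 11\right) + 62\right) 50 = \left(15 + 62\right) 50 = 77 \cdot 50 = 3850$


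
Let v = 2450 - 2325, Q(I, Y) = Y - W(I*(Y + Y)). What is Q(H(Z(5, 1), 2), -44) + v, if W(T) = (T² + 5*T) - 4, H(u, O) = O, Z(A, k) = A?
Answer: -30011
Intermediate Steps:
W(T) = -4 + T² + 5*T
Q(I, Y) = 4 + Y - 10*I*Y - 4*I²*Y² (Q(I, Y) = Y - (-4 + (I*(Y + Y))² + 5*(I*(Y + Y))) = Y - (-4 + (I*(2*Y))² + 5*(I*(2*Y))) = Y - (-4 + (2*I*Y)² + 5*(2*I*Y)) = Y - (-4 + 4*I²*Y² + 10*I*Y) = Y + (4 - 10*I*Y - 4*I²*Y²) = 4 + Y - 10*I*Y - 4*I²*Y²)
v = 125
Q(H(Z(5, 1), 2), -44) + v = (4 - 44 - 10*2*(-44) - 4*2²*(-44)²) + 125 = (4 - 44 + 880 - 4*4*1936) + 125 = (4 - 44 + 880 - 30976) + 125 = -30136 + 125 = -30011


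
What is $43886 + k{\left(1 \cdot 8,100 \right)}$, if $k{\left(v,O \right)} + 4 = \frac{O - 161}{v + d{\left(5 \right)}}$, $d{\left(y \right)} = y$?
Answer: $\frac{570405}{13} \approx 43877.0$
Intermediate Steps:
$k{\left(v,O \right)} = -4 + \frac{-161 + O}{5 + v}$ ($k{\left(v,O \right)} = -4 + \frac{O - 161}{v + 5} = -4 + \frac{-161 + O}{5 + v}$)
$43886 + k{\left(1 \cdot 8,100 \right)} = 43886 + \frac{-181 + 100 - 4 \cdot 1 \cdot 8}{5 + 1 \cdot 8} = 43886 + \frac{-181 + 100 - 32}{5 + 8} = 43886 + \frac{-181 + 100 - 32}{13} = 43886 + \frac{1}{13} \left(-113\right) = 43886 - \frac{113}{13} = \frac{570405}{13}$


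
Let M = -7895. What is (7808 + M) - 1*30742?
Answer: -30829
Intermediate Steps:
(7808 + M) - 1*30742 = (7808 - 7895) - 1*30742 = -87 - 30742 = -30829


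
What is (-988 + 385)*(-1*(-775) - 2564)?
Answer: 1078767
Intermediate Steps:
(-988 + 385)*(-1*(-775) - 2564) = -603*(775 - 2564) = -603*(-1789) = 1078767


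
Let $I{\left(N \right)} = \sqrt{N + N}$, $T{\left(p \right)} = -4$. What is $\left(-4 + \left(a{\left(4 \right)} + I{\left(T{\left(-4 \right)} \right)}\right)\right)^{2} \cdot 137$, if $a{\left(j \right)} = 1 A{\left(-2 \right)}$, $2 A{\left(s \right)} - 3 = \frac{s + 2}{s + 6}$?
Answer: $- \frac{959}{4} - 1370 i \sqrt{2} \approx -239.75 - 1937.5 i$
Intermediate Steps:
$A{\left(s \right)} = \frac{3}{2} + \frac{2 + s}{2 \left(6 + s\right)}$ ($A{\left(s \right)} = \frac{3}{2} + \frac{\left(s + 2\right) \frac{1}{s + 6}}{2} = \frac{3}{2} + \frac{\left(2 + s\right) \frac{1}{6 + s}}{2} = \frac{3}{2} + \frac{\frac{1}{6 + s} \left(2 + s\right)}{2} = \frac{3}{2} + \frac{2 + s}{2 \left(6 + s\right)}$)
$I{\left(N \right)} = \sqrt{2} \sqrt{N}$ ($I{\left(N \right)} = \sqrt{2 N} = \sqrt{2} \sqrt{N}$)
$a{\left(j \right)} = \frac{3}{2}$ ($a{\left(j \right)} = 1 \frac{2 \left(5 - 2\right)}{6 - 2} = 1 \cdot 2 \cdot \frac{1}{4} \cdot 3 = 1 \cdot \frac{3}{2} = \frac{3}{2}$)
$\left(-4 + \left(a{\left(4 \right)} + I{\left(T{\left(-4 \right)} \right)}\right)\right)^{2} \cdot 137 = \left(-4 + \left(\frac{3}{2} + \sqrt{2} \sqrt{-4}\right)\right)^{2} \cdot 137 = \left(-4 + \left(\frac{3}{2} + \sqrt{2} \cdot 2 i\right)\right)^{2} \cdot 137 = \left(-4 + \left(\frac{3}{2} + 2 i \sqrt{2}\right)\right)^{2} \cdot 137 = \left(- \frac{5}{2} + 2 i \sqrt{2}\right)^{2} \cdot 137 = 137 \left(- \frac{5}{2} + 2 i \sqrt{2}\right)^{2}$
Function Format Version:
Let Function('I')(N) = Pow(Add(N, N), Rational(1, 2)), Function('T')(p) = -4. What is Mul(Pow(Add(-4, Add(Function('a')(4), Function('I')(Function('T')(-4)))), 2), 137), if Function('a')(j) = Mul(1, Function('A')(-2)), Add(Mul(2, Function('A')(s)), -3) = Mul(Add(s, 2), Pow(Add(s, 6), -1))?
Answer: Add(Rational(-959, 4), Mul(-1370, I, Pow(2, Rational(1, 2)))) ≈ Add(-239.75, Mul(-1937.5, I))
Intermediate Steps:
Function('A')(s) = Add(Rational(3, 2), Mul(Rational(1, 2), Pow(Add(6, s), -1), Add(2, s))) (Function('A')(s) = Add(Rational(3, 2), Mul(Rational(1, 2), Mul(Add(s, 2), Pow(Add(s, 6), -1)))) = Add(Rational(3, 2), Mul(Rational(1, 2), Mul(Add(2, s), Pow(Add(6, s), -1)))) = Add(Rational(3, 2), Mul(Rational(1, 2), Mul(Pow(Add(6, s), -1), Add(2, s)))) = Add(Rational(3, 2), Mul(Rational(1, 2), Pow(Add(6, s), -1), Add(2, s))))
Function('I')(N) = Mul(Pow(2, Rational(1, 2)), Pow(N, Rational(1, 2))) (Function('I')(N) = Pow(Mul(2, N), Rational(1, 2)) = Mul(Pow(2, Rational(1, 2)), Pow(N, Rational(1, 2))))
Function('a')(j) = Rational(3, 2) (Function('a')(j) = Mul(1, Mul(2, Pow(Add(6, -2), -1), Add(5, -2))) = Mul(1, Mul(2, Pow(4, -1), 3)) = Mul(1, Mul(2, Rational(1, 4), 3)) = Mul(1, Rational(3, 2)) = Rational(3, 2))
Mul(Pow(Add(-4, Add(Function('a')(4), Function('I')(Function('T')(-4)))), 2), 137) = Mul(Pow(Add(-4, Add(Rational(3, 2), Mul(Pow(2, Rational(1, 2)), Pow(-4, Rational(1, 2))))), 2), 137) = Mul(Pow(Add(-4, Add(Rational(3, 2), Mul(Pow(2, Rational(1, 2)), Mul(2, I)))), 2), 137) = Mul(Pow(Add(-4, Add(Rational(3, 2), Mul(2, I, Pow(2, Rational(1, 2))))), 2), 137) = Mul(Pow(Add(Rational(-5, 2), Mul(2, I, Pow(2, Rational(1, 2)))), 2), 137) = Mul(137, Pow(Add(Rational(-5, 2), Mul(2, I, Pow(2, Rational(1, 2)))), 2))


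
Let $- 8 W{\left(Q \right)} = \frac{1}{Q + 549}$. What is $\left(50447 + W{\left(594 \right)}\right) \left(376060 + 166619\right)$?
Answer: $\frac{83443655678731}{3048} \approx 2.7377 \cdot 10^{10}$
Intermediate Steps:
$W{\left(Q \right)} = - \frac{1}{8 \left(549 + Q\right)}$ ($W{\left(Q \right)} = - \frac{1}{8 \left(Q + 549\right)} = - \frac{1}{8 \left(549 + Q\right)}$)
$\left(50447 + W{\left(594 \right)}\right) \left(376060 + 166619\right) = \left(50447 - \frac{1}{4392 + 8 \cdot 594}\right) \left(376060 + 166619\right) = \left(50447 - \frac{1}{4392 + 4752}\right) 542679 = \left(50447 - \frac{1}{9144}\right) 542679 = \frac{461287367}{9144} \cdot 542679 = \frac{83443655678731}{3048}$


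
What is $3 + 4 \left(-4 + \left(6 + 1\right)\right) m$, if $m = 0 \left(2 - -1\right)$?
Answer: $3$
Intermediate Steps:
$m = 0$ ($m = 0 \left(2 + 1\right) = 0 \cdot 3 = 0$)
$3 + 4 \left(-4 + \left(6 + 1\right)\right) m = 3 + 4 \left(-4 + \left(6 + 1\right)\right) 0 = 3 + 4 \left(-4 + 7\right) 0 = 3 + 4 \cdot 3 \cdot 0 = 3 + 4 \cdot 0 = 3 + 0 = 3$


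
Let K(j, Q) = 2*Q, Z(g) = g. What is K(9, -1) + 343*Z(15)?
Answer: 5143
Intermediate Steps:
K(9, -1) + 343*Z(15) = 2*(-1) + 343*15 = -2 + 5145 = 5143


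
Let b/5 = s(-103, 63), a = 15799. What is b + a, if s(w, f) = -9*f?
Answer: 12964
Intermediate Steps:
b = -2835 (b = 5*(-9*63) = 5*(-567) = -2835)
b + a = -2835 + 15799 = 12964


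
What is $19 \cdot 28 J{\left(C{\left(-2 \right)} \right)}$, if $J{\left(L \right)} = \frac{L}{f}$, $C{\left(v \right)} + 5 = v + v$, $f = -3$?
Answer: $1596$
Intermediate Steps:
$C{\left(v \right)} = -5 + 2 v$ ($C{\left(v \right)} = -5 + \left(v + v\right) = -5 + 2 v$)
$J{\left(L \right)} = - \frac{L}{3}$ ($J{\left(L \right)} = \frac{L}{-3} = L \left(- \frac{1}{3}\right) = - \frac{L}{3}$)
$19 \cdot 28 J{\left(C{\left(-2 \right)} \right)} = 19 \cdot 28 \left(- \frac{-5 + 2 \left(-2\right)}{3}\right) = 532 \left(- \frac{-5 - 4}{3}\right) = 532 \left(\left(- \frac{1}{3}\right) \left(-9\right)\right) = 532 \cdot 3 = 1596$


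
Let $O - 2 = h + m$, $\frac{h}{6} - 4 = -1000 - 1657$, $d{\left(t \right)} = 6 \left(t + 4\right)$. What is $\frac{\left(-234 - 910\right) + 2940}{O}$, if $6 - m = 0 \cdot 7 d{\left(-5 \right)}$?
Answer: $- \frac{898}{7955} \approx -0.11288$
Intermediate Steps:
$d{\left(t \right)} = 24 + 6 t$ ($d{\left(t \right)} = 6 \left(4 + t\right) = 24 + 6 t$)
$h = -15918$ ($h = 24 + 6 \left(-1000 - 1657\right) = 24 + 6 \left(-2657\right) = 24 - 15942 = -15918$)
$m = 6$ ($m = 6 - 0 \cdot 7 \left(24 + 6 \left(-5\right)\right) = 6 - 0 \left(24 - 30\right) = 6 - 0 \left(-6\right) = 6 - 0 = 6 + 0 = 6$)
$O = -15910$ ($O = 2 + \left(-15918 + 6\right) = 2 - 15912 = -15910$)
$\frac{\left(-234 - 910\right) + 2940}{O} = \frac{\left(-234 - 910\right) + 2940}{-15910} = \left(-1144 + 2940\right) \left(- \frac{1}{15910}\right) = 1796 \left(- \frac{1}{15910}\right) = - \frac{898}{7955}$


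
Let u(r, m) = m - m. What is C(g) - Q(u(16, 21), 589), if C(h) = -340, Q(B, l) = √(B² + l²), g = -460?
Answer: -929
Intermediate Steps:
u(r, m) = 0
C(g) - Q(u(16, 21), 589) = -340 - √(0² + 589²) = -340 - √(0 + 346921) = -340 - √346921 = -340 - 1*589 = -340 - 589 = -929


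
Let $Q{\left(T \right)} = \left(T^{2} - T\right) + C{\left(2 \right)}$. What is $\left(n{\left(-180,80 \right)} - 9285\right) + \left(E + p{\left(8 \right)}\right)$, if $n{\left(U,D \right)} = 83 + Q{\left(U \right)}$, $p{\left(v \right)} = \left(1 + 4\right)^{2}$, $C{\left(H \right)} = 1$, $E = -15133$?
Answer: $8271$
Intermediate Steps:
$Q{\left(T \right)} = 1 + T^{2} - T$ ($Q{\left(T \right)} = \left(T^{2} - T\right) + 1 = 1 + T^{2} - T$)
$p{\left(v \right)} = 25$ ($p{\left(v \right)} = 5^{2} = 25$)
$n{\left(U,D \right)} = 84 + U^{2} - U$ ($n{\left(U,D \right)} = 83 + \left(1 + U^{2} - U\right) = 84 + U^{2} - U$)
$\left(n{\left(-180,80 \right)} - 9285\right) + \left(E + p{\left(8 \right)}\right) = \left(\left(84 + \left(-180\right)^{2} - -180\right) - 9285\right) + \left(-15133 + 25\right) = \left(\left(84 + 32400 + 180\right) - 9285\right) - 15108 = \left(32664 - 9285\right) - 15108 = 23379 - 15108 = 8271$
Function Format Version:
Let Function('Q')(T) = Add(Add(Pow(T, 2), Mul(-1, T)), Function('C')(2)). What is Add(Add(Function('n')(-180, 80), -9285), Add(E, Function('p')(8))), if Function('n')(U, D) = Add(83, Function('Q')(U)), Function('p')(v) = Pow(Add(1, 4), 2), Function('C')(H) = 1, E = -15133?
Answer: 8271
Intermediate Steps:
Function('Q')(T) = Add(1, Pow(T, 2), Mul(-1, T)) (Function('Q')(T) = Add(Add(Pow(T, 2), Mul(-1, T)), 1) = Add(1, Pow(T, 2), Mul(-1, T)))
Function('p')(v) = 25 (Function('p')(v) = Pow(5, 2) = 25)
Function('n')(U, D) = Add(84, Pow(U, 2), Mul(-1, U)) (Function('n')(U, D) = Add(83, Add(1, Pow(U, 2), Mul(-1, U))) = Add(84, Pow(U, 2), Mul(-1, U)))
Add(Add(Function('n')(-180, 80), -9285), Add(E, Function('p')(8))) = Add(Add(Add(84, Pow(-180, 2), Mul(-1, -180)), -9285), Add(-15133, 25)) = Add(Add(Add(84, 32400, 180), -9285), -15108) = Add(Add(32664, -9285), -15108) = Add(23379, -15108) = 8271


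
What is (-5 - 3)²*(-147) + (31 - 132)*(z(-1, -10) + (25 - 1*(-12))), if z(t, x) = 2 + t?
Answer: -13246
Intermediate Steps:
(-5 - 3)²*(-147) + (31 - 132)*(z(-1, -10) + (25 - 1*(-12))) = (-5 - 3)²*(-147) + (31 - 132)*((2 - 1) + (25 - 1*(-12))) = (-8)²*(-147) - 101*(1 + (25 + 12)) = 64*(-147) - 101*(1 + 37) = -9408 - 101*38 = -9408 - 3838 = -13246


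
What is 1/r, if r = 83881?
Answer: 1/83881 ≈ 1.1922e-5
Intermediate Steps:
1/r = 1/83881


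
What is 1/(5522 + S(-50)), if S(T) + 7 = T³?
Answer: -1/119485 ≈ -8.3693e-6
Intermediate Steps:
S(T) = -7 + T³
1/(5522 + S(-50)) = 1/(5522 + (-7 + (-50)³)) = 1/(5522 + (-7 - 125000)) = 1/(5522 - 125007) = 1/(-119485) = -1/119485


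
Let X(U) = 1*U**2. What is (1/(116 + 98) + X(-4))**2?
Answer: 11730625/45796 ≈ 256.15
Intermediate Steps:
X(U) = U**2
(1/(116 + 98) + X(-4))**2 = (1/(116 + 98) + (-4)**2)**2 = (1/214 + 16)**2 = (3425/214)**2 = 11730625/45796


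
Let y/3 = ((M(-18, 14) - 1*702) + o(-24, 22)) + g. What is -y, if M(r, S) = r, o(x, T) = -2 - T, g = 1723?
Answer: -2937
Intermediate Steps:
y = 2937 (y = 3*(((-18 - 1*702) + (-2 - 1*22)) + 1723) = 3*(((-18 - 702) + (-2 - 22)) + 1723) = 3*((-720 - 24) + 1723) = 3*(-744 + 1723) = 3*979 = 2937)
-y = -1*2937 = -2937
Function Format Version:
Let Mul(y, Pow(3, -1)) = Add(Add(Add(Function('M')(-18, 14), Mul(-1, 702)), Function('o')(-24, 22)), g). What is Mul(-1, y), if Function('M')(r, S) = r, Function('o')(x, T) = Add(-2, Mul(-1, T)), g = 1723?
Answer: -2937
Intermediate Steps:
y = 2937 (y = Mul(3, Add(Add(Add(-18, Mul(-1, 702)), Add(-2, Mul(-1, 22))), 1723)) = Mul(3, Add(Add(Add(-18, -702), Add(-2, -22)), 1723)) = Mul(3, Add(Add(-720, -24), 1723)) = Mul(3, Add(-744, 1723)) = Mul(3, 979) = 2937)
Mul(-1, y) = Mul(-1, 2937) = -2937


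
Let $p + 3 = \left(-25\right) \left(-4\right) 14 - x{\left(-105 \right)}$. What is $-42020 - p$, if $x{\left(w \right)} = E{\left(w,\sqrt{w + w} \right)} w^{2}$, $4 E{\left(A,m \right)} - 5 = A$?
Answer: $-319042$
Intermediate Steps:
$E{\left(A,m \right)} = \frac{5}{4} + \frac{A}{4}$
$x{\left(w \right)} = w^{2} \left(\frac{5}{4} + \frac{w}{4}\right)$ ($x{\left(w \right)} = \left(\frac{5}{4} + \frac{w}{4}\right) w^{2} = w^{2} \left(\frac{5}{4} + \frac{w}{4}\right)$)
$p = 277022$ ($p = -3 - \left(\left(-1\right) \left(\left(-25\right) \left(-4\right)\right) 14 + \frac{\left(-105\right)^{2} \left(5 - 105\right)}{4}\right) = -3 - \left(-1400 + \frac{1}{4} \cdot 11025 \left(-100\right)\right) = -3 + \left(1400 - -275625\right) = -3 + \left(1400 + 275625\right) = -3 + 277025 = 277022$)
$-42020 - p = -42020 - 277022 = -319042$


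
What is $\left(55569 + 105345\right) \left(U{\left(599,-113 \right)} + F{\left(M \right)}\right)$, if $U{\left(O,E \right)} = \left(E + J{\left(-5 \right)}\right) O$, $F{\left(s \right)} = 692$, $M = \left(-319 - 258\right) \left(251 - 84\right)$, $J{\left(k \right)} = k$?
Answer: $-11262370860$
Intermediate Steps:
$M = -96359$ ($M = \left(-577\right) 167 = -96359$)
$U{\left(O,E \right)} = O \left(-5 + E\right)$ ($U{\left(O,E \right)} = \left(E - 5\right) O = \left(-5 + E\right) O = O \left(-5 + E\right)$)
$\left(55569 + 105345\right) \left(U{\left(599,-113 \right)} + F{\left(M \right)}\right) = \left(55569 + 105345\right) \left(599 \left(-5 - 113\right) + 692\right) = 160914 \left(599 \left(-118\right) + 692\right) = 160914 \left(-70682 + 692\right) = 160914 \left(-69990\right) = -11262370860$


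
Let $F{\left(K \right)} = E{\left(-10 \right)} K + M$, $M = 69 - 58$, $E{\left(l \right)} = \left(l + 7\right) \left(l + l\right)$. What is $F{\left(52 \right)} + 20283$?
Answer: $23414$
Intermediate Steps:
$E{\left(l \right)} = 2 l \left(7 + l\right)$ ($E{\left(l \right)} = \left(7 + l\right) 2 l = 2 l \left(7 + l\right)$)
$M = 11$
$F{\left(K \right)} = 11 + 60 K$ ($F{\left(K \right)} = 2 \left(-10\right) \left(7 - 10\right) K + 11 = 2 \left(-10\right) \left(-3\right) K + 11 = 60 K + 11 = 11 + 60 K$)
$F{\left(52 \right)} + 20283 = \left(11 + 60 \cdot 52\right) + 20283 = \left(11 + 3120\right) + 20283 = 3131 + 20283 = 23414$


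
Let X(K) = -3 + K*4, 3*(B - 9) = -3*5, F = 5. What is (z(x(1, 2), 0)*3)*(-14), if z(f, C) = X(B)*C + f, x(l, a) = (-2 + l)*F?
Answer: 210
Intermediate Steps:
B = 4 (B = 9 + (-3*5)/3 = 9 + (⅓)*(-15) = 9 - 5 = 4)
x(l, a) = -10 + 5*l (x(l, a) = (-2 + l)*5 = -10 + 5*l)
X(K) = -3 + 4*K
z(f, C) = f + 13*C (z(f, C) = (-3 + 4*4)*C + f = (-3 + 16)*C + f = 13*C + f = f + 13*C)
(z(x(1, 2), 0)*3)*(-14) = (((-10 + 5*1) + 13*0)*3)*(-14) = (((-10 + 5) + 0)*3)*(-14) = ((-5 + 0)*3)*(-14) = -5*3*(-14) = -15*(-14) = 210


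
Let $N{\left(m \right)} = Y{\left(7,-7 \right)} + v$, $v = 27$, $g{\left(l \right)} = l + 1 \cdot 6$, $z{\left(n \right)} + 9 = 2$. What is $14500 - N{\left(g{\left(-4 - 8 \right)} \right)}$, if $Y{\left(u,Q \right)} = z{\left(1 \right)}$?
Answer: $14480$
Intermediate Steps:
$z{\left(n \right)} = -7$ ($z{\left(n \right)} = -9 + 2 = -7$)
$g{\left(l \right)} = 6 + l$ ($g{\left(l \right)} = l + 6 = 6 + l$)
$Y{\left(u,Q \right)} = -7$
$N{\left(m \right)} = 20$ ($N{\left(m \right)} = -7 + 27 = 20$)
$14500 - N{\left(g{\left(-4 - 8 \right)} \right)} = 14500 - 20 = 14480$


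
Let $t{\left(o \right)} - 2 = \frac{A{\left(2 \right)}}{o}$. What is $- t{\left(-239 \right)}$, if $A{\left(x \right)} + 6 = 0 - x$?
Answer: $- \frac{486}{239} \approx -2.0335$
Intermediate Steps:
$A{\left(x \right)} = -6 - x$ ($A{\left(x \right)} = -6 + \left(0 - x\right) = -6 - x$)
$t{\left(o \right)} = 2 - \frac{8}{o}$ ($t{\left(o \right)} = 2 + \frac{-6 - 2}{o} = 2 - \frac{8}{o}$)
$- t{\left(-239 \right)} = - (2 - \frac{8}{-239}) = - (2 - - \frac{8}{239}) = - (2 + \frac{8}{239}) = \left(-1\right) \frac{486}{239} = - \frac{486}{239}$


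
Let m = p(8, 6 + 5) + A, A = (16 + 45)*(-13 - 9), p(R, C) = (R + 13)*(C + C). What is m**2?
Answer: 774400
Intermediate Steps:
p(R, C) = 2*C*(13 + R) (p(R, C) = (13 + R)*(2*C) = 2*C*(13 + R))
A = -1342 (A = 61*(-22) = -1342)
m = -880 (m = 2*(6 + 5)*(13 + 8) - 1342 = 2*11*21 - 1342 = 462 - 1342 = -880)
m**2 = (-880)**2 = 774400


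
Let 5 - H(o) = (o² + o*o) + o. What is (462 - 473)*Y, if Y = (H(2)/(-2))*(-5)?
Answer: 275/2 ≈ 137.50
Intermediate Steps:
H(o) = 5 - o - 2*o² (H(o) = 5 - ((o² + o*o) + o) = 5 - ((o² + o²) + o) = 5 - (2*o² + o) = 5 - (o + 2*o²) = 5 + (-o - 2*o²) = 5 - o - 2*o²)
Y = -25/2 (Y = ((5 - 1*2 - 2*2²)/(-2))*(-5) = ((5 - 2 - 2*4)*(-½))*(-5) = ((5 - 2 - 8)*(-½))*(-5) = -5*(-½)*(-5) = (5/2)*(-5) = -25/2 ≈ -12.500)
(462 - 473)*Y = (462 - 473)*(-25/2) = -11*(-25/2) = 275/2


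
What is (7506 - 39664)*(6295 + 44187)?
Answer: -1623400156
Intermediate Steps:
(7506 - 39664)*(6295 + 44187) = -32158*50482 = -1623400156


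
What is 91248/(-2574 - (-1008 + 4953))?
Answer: -30416/2173 ≈ -13.997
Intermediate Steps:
91248/(-2574 - (-1008 + 4953)) = 91248/(-2574 - 1*3945) = 91248/(-2574 - 3945) = 91248/(-6519) = 91248*(-1/6519) = -30416/2173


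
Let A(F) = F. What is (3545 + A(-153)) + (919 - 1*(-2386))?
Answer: 6697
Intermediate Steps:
(3545 + A(-153)) + (919 - 1*(-2386)) = (3545 - 153) + (919 - 1*(-2386)) = 3392 + (919 + 2386) = 3392 + 3305 = 6697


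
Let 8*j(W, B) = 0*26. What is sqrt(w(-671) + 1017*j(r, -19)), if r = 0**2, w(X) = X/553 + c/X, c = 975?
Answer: 2*I*sqrt(91783917302)/371063 ≈ 1.6329*I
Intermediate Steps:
w(X) = 975/X + X/553 (w(X) = X/553 + 975/X = 975/X + X/553)
r = 0
j(W, B) = 0 (j(W, B) = (0*26)/8 = (1/8)*0 = 0)
sqrt(w(-671) + 1017*j(r, -19)) = sqrt((975/(-671) + (1/553)*(-671)) + 1017*0) = sqrt((975*(-1/671) - 671/553) + 0) = sqrt((-975/671 - 671/553) + 0) = sqrt(-989416/371063 + 0) = sqrt(-989416/371063) = 2*I*sqrt(91783917302)/371063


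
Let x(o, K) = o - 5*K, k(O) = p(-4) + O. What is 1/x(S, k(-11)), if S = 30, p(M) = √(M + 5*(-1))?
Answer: 17/1490 + 3*I/1490 ≈ 0.011409 + 0.0020134*I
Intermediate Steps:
p(M) = √(-5 + M) (p(M) = √(M - 5) = √(-5 + M))
k(O) = O + 3*I (k(O) = √(-5 - 4) + O = √(-9) + O = 3*I + O = O + 3*I)
1/x(S, k(-11)) = 1/(30 - 5*(-11 + 3*I)) = 1/(30 + (55 - 15*I)) = 1/(85 - 15*I) = (85 + 15*I)/7450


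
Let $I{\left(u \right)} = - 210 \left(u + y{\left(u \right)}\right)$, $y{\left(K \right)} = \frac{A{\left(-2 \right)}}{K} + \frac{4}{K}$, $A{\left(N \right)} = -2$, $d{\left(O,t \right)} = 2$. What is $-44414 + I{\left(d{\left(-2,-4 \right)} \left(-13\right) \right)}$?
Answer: $- \frac{506192}{13} \approx -38938.0$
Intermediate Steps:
$y{\left(K \right)} = \frac{2}{K}$ ($y{\left(K \right)} = - \frac{2}{K} + \frac{4}{K} = \frac{2}{K}$)
$I{\left(u \right)} = - \frac{420}{u} - 210 u$ ($I{\left(u \right)} = - 210 \left(u + \frac{2}{u}\right) = - \frac{420}{u} - 210 u$)
$-44414 + I{\left(d{\left(-2,-4 \right)} \left(-13\right) \right)} = -44414 - \left(- \frac{210}{13} + 210 \cdot 2 \left(-13\right)\right) = -44414 - \left(-5460 + \frac{420}{-26}\right) = -44414 + \left(\left(-420\right) \left(- \frac{1}{26}\right) + 5460\right) = -44414 + \left(\frac{210}{13} + 5460\right) = -44414 + \frac{71190}{13} = - \frac{506192}{13}$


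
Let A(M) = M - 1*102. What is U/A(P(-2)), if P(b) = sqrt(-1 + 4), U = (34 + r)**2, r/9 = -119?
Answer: -36562546/3467 - 1075369*sqrt(3)/10401 ≈ -10725.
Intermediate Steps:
r = -1071 (r = 9*(-119) = -1071)
U = 1075369 (U = (34 - 1071)**2 = (-1037)**2 = 1075369)
P(b) = sqrt(3)
A(M) = -102 + M (A(M) = M - 102 = -102 + M)
U/A(P(-2)) = 1075369/(-102 + sqrt(3))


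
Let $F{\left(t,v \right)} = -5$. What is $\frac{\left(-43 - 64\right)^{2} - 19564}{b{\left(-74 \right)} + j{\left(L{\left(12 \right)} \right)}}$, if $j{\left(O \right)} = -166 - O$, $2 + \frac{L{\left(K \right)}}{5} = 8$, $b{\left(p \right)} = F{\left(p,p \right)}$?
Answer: $\frac{2705}{67} \approx 40.373$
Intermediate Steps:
$b{\left(p \right)} = -5$
$L{\left(K \right)} = 30$ ($L{\left(K \right)} = -10 + 5 \cdot 8 = -10 + 40 = 30$)
$\frac{\left(-43 - 64\right)^{2} - 19564}{b{\left(-74 \right)} + j{\left(L{\left(12 \right)} \right)}} = \frac{\left(-43 - 64\right)^{2} - 19564}{-5 - 196} = \frac{\left(-107\right)^{2} - 19564}{-5 - 196} = \frac{11449 - 19564}{-5 - 196} = - \frac{8115}{-201} = \left(-8115\right) \left(- \frac{1}{201}\right) = \frac{2705}{67}$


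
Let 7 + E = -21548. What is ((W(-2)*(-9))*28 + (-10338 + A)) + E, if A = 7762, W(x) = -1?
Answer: -23879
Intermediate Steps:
E = -21555 (E = -7 - 21548 = -21555)
((W(-2)*(-9))*28 + (-10338 + A)) + E = (-1*(-9)*28 + (-10338 + 7762)) - 21555 = (9*28 - 2576) - 21555 = (252 - 2576) - 21555 = -2324 - 21555 = -23879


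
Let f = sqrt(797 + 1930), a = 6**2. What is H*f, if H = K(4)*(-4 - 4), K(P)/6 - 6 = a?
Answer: -6048*sqrt(303) ≈ -1.0528e+5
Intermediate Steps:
a = 36
K(P) = 252 (K(P) = 36 + 6*36 = 36 + 216 = 252)
f = 3*sqrt(303) (f = sqrt(2727) = 3*sqrt(303) ≈ 52.221)
H = -2016 (H = 252*(-4 - 4) = 252*(-8) = -2016)
H*f = -6048*sqrt(303)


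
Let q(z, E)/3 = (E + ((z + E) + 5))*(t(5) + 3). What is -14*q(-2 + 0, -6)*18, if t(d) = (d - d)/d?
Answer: 20412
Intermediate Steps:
t(d) = 0 (t(d) = 0/d = 0)
q(z, E) = 45 + 9*z + 18*E (q(z, E) = 3*((E + ((z + E) + 5))*(0 + 3)) = 3*((E + ((E + z) + 5))*3) = 3*((E + (5 + E + z))*3) = 3*((5 + z + 2*E)*3) = 3*(15 + 3*z + 6*E) = 45 + 9*z + 18*E)
-14*q(-2 + 0, -6)*18 = -14*(45 + 9*(-2 + 0) + 18*(-6))*18 = -14*(45 + 9*(-2) - 108)*18 = -14*(45 - 18 - 108)*18 = -14*(-81)*18 = 1134*18 = 20412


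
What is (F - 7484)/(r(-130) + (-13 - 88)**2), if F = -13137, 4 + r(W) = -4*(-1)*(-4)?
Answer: -20621/10181 ≈ -2.0254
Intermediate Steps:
r(W) = -20 (r(W) = -4 - 4*(-1)*(-4) = -4 + 4*(-4) = -4 - 16 = -20)
(F - 7484)/(r(-130) + (-13 - 88)**2) = (-13137 - 7484)/(-20 + (-13 - 88)**2) = -20621/(-20 + (-101)**2) = -20621/(-20 + 10201) = -20621/10181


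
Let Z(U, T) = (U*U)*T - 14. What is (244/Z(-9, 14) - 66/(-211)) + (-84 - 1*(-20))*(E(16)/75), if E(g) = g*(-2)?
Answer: 24669433/886200 ≈ 27.837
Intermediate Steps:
Z(U, T) = -14 + T*U² (Z(U, T) = U²*T - 14 = T*U² - 14 = -14 + T*U²)
E(g) = -2*g
(244/Z(-9, 14) - 66/(-211)) + (-84 - 1*(-20))*(E(16)/75) = (244/(-14 + 14*(-9)²) - 66/(-211)) + (-84 - 1*(-20))*(-2*16/75) = (244/(-14 + 14*81) - 66*(-1/211)) + (-84 + 20)*(-32*1/75) = (244/(-14 + 1134) + 66/211) - 64*(-32/75) = (244/1120 + 66/211) + 2048/75 = (244*(1/1120) + 66/211) + 2048/75 = (61/280 + 66/211) + 2048/75 = 31351/59080 + 2048/75 = 24669433/886200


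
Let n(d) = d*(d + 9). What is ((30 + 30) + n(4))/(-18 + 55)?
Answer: 112/37 ≈ 3.0270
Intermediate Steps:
n(d) = d*(9 + d)
((30 + 30) + n(4))/(-18 + 55) = ((30 + 30) + 4*(9 + 4))/(-18 + 55) = (60 + 4*13)/37 = (60 + 52)/37 = (1/37)*112 = 112/37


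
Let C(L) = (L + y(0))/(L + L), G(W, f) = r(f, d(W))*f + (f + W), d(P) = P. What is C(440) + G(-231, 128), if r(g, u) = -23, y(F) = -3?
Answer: -2680923/880 ≈ -3046.5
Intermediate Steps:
G(W, f) = W - 22*f (G(W, f) = -23*f + (f + W) = -23*f + (W + f) = W - 22*f)
C(L) = (-3 + L)/(2*L) (C(L) = (L - 3)/(L + L) = (-3 + L)/((2*L)) = (-3 + L)*(1/(2*L)) = (-3 + L)/(2*L))
C(440) + G(-231, 128) = (½)*(-3 + 440)/440 + (-231 - 22*128) = (½)*(1/440)*437 + (-231 - 2816) = 437/880 - 3047 = -2680923/880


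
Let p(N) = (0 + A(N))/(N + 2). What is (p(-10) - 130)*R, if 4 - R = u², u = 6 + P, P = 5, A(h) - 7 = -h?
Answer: 123669/8 ≈ 15459.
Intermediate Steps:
A(h) = 7 - h
p(N) = (7 - N)/(2 + N) (p(N) = (0 + (7 - N))/(N + 2) = (7 - N)/(2 + N))
u = 11 (u = 6 + 5 = 11)
R = -117 (R = 4 - 1*11² = 4 - 1*121 = 4 - 121 = -117)
(p(-10) - 130)*R = ((7 - 1*(-10))/(2 - 10) - 130)*(-117) = ((7 + 10)/(-8) - 130)*(-117) = (-⅛*17 - 130)*(-117) = (-17/8 - 130)*(-117) = -1057/8*(-117) = 123669/8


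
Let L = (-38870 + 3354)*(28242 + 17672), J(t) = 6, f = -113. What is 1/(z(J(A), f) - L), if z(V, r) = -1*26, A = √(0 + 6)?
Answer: 1/1630681598 ≈ 6.1324e-10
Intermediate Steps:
A = √6 ≈ 2.4495
z(V, r) = -26
L = -1630681624 (L = -35516*45914 = -1630681624)
1/(z(J(A), f) - L) = 1/(-26 - 1*(-1630681624)) = 1/(-26 + 1630681624) = 1/1630681598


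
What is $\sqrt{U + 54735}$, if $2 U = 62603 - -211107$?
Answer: $7 \sqrt{3910} \approx 437.71$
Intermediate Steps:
$U = 136855$ ($U = \frac{62603 - -211107}{2} = \frac{62603 + 211107}{2} = \frac{1}{2} \cdot 273710 = 136855$)
$\sqrt{U + 54735} = \sqrt{136855 + 54735} = \sqrt{191590} = 7 \sqrt{3910}$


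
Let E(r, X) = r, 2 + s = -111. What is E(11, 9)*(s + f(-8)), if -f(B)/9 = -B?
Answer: -2035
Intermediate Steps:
f(B) = 9*B (f(B) = -(-9)*B = 9*B)
s = -113 (s = -2 - 111 = -113)
E(11, 9)*(s + f(-8)) = 11*(-113 + 9*(-8)) = 11*(-113 - 72) = 11*(-185) = -2035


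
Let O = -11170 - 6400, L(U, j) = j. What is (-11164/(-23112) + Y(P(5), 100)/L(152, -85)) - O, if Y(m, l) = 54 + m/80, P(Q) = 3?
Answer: 345163164253/19645200 ≈ 17570.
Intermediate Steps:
Y(m, l) = 54 + m/80 (Y(m, l) = 54 + m*(1/80) = 54 + m/80)
O = -17570
(-11164/(-23112) + Y(P(5), 100)/L(152, -85)) - O = (-11164/(-23112) + (54 + (1/80)*3)/(-85)) - 1*(-17570) = (-11164*(-1/23112) + (54 + 3/80)*(-1/85)) + 17570 = (2791/5778 + (4323/80)*(-1/85)) + 17570 = (2791/5778 - 4323/6800) + 17570 = -2999747/19645200 + 17570 = 345163164253/19645200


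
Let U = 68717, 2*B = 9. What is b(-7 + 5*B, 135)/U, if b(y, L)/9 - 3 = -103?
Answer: -900/68717 ≈ -0.013097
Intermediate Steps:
B = 9/2 (B = (½)*9 = 9/2 ≈ 4.5000)
b(y, L) = -900 (b(y, L) = 27 + 9*(-103) = 27 - 927 = -900)
b(-7 + 5*B, 135)/U = -900/68717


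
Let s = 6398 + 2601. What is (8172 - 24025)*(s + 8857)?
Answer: -283071168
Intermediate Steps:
s = 8999
(8172 - 24025)*(s + 8857) = (8172 - 24025)*(8999 + 8857) = -15853*17856 = -283071168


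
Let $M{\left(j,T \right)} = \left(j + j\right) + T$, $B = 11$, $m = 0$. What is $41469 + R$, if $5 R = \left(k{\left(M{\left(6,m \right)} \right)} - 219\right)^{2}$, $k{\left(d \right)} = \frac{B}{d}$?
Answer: $\frac{36706369}{720} \approx 50981.0$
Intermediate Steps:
$M{\left(j,T \right)} = T + 2 j$ ($M{\left(j,T \right)} = 2 j + T = T + 2 j$)
$k{\left(d \right)} = \frac{11}{d}$
$R = \frac{6848689}{720}$ ($R = \frac{\left(\frac{11}{0 + 2 \cdot 6} - 219\right)^{2}}{5} = \frac{\left(\frac{11}{0 + 12} - 219\right)^{2}}{5} = \frac{\left(\frac{11}{12} - 219\right)^{2}}{5} = \frac{\left(- \frac{2617}{12}\right)^{2}}{5} = \frac{1}{5} \cdot \frac{6848689}{144} = \frac{6848689}{720} \approx 9512.1$)
$41469 + R = 41469 + \frac{6848689}{720} = \frac{36706369}{720}$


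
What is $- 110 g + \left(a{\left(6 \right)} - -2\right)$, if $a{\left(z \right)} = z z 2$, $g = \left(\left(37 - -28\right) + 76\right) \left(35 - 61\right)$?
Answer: $403334$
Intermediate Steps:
$g = -3666$ ($g = \left(\left(37 + 28\right) + 76\right) \left(-26\right) = \left(65 + 76\right) \left(-26\right) = 141 \left(-26\right) = -3666$)
$a{\left(z \right)} = 2 z^{2}$ ($a{\left(z \right)} = z^{2} \cdot 2 = 2 z^{2}$)
$- 110 g + \left(a{\left(6 \right)} - -2\right) = \left(-110\right) \left(-3666\right) - \left(-2 - 2 \cdot 6^{2}\right) = 403260 + \left(2 \cdot 36 + 2\right) = 403260 + \left(72 + 2\right) = 403260 + 74 = 403334$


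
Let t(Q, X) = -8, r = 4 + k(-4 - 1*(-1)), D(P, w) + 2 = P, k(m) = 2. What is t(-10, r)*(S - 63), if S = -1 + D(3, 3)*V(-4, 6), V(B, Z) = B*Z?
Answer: 704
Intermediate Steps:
D(P, w) = -2 + P
r = 6 (r = 4 + 2 = 6)
S = -25 (S = -1 + (-2 + 3)*(-4*6) = -1 + 1*(-24) = -1 - 24 = -25)
t(-10, r)*(S - 63) = -8*(-25 - 63) = -8*(-88) = 704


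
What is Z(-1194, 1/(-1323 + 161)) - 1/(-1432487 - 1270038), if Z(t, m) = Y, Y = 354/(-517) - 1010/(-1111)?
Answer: 313493417/1397205425 ≈ 0.22437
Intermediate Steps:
Y = 116/517 (Y = 354*(-1/517) - 1010*(-1/1111) = -354/517 + 10/11 = 116/517 ≈ 0.22437)
Z(t, m) = 116/517
Z(-1194, 1/(-1323 + 161)) - 1/(-1432487 - 1270038) = 116/517 - 1/(-1432487 - 1270038) = 116/517 - 1/(-2702525) = 116/517 - 1*(-1/2702525) = 116/517 + 1/2702525 = 313493417/1397205425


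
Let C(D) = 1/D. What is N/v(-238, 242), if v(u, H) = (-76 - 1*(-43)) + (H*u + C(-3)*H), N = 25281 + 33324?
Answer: -175815/173129 ≈ -1.0155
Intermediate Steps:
N = 58605
v(u, H) = -33 - H/3 + H*u (v(u, H) = (-76 - 1*(-43)) + (H*u + H/(-3)) = (-76 + 43) + (H*u - H/3) = -33 + (-H/3 + H*u) = -33 - H/3 + H*u)
N/v(-238, 242) = 58605/(-33 - 1/3*242 + 242*(-238)) = 58605/(-33 - 242/3 - 57596) = 58605/(-173129/3) = 58605*(-3/173129) = -175815/173129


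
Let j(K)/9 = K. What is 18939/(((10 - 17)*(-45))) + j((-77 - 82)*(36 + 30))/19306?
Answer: 7997282/144795 ≈ 55.232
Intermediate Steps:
j(K) = 9*K
18939/(((10 - 17)*(-45))) + j((-77 - 82)*(36 + 30))/19306 = 18939/(((10 - 17)*(-45))) + (9*((-77 - 82)*(36 + 30)))/19306 = 18939/((-7*(-45))) + (9*(-159*66))*(1/19306) = 18939/315 + (9*(-10494))*(1/19306) = 18939*(1/315) - 94446*1/19306 = 6313/105 - 47223/9653 = 7997282/144795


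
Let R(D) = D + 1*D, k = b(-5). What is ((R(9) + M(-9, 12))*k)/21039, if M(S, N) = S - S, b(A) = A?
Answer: -30/7013 ≈ -0.0042778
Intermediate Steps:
k = -5
M(S, N) = 0
R(D) = 2*D (R(D) = D + D = 2*D)
((R(9) + M(-9, 12))*k)/21039 = ((2*9 + 0)*(-5))/21039 = ((18 + 0)*(-5))*(1/21039) = (18*(-5))*(1/21039) = -90*1/21039 = -30/7013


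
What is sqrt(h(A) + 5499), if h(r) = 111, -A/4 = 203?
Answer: sqrt(5610) ≈ 74.900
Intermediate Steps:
A = -812 (A = -4*203 = -812)
sqrt(h(A) + 5499) = sqrt(111 + 5499) = sqrt(5610)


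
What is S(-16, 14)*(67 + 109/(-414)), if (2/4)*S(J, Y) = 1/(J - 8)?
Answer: -27629/4968 ≈ -5.5614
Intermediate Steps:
S(J, Y) = 2/(-8 + J) (S(J, Y) = 2/(J - 8) = 2/(-8 + J))
S(-16, 14)*(67 + 109/(-414)) = (2/(-8 - 16))*(67 + 109/(-414)) = (2/(-24))*(67 + 109*(-1/414)) = (2*(-1/24))*(67 - 109/414) = -1/12*27629/414 = -27629/4968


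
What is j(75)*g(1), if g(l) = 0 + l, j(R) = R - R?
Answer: 0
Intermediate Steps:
j(R) = 0
g(l) = l
j(75)*g(1) = 0*1 = 0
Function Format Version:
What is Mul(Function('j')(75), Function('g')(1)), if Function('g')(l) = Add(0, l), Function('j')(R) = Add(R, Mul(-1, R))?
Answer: 0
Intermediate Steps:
Function('j')(R) = 0
Function('g')(l) = l
Mul(Function('j')(75), Function('g')(1)) = Mul(0, 1) = 0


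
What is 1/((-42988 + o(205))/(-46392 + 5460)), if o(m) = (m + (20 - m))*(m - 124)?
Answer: 10233/10342 ≈ 0.98946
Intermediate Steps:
o(m) = -2480 + 20*m (o(m) = 20*(-124 + m) = -2480 + 20*m)
1/((-42988 + o(205))/(-46392 + 5460)) = 1/((-42988 + (-2480 + 20*205))/(-46392 + 5460)) = 1/((-42988 + (-2480 + 4100))/(-40932)) = 1/((-42988 + 1620)*(-1/40932)) = 1/(-41368*(-1/40932)) = 1/(10342/10233) = 10233/10342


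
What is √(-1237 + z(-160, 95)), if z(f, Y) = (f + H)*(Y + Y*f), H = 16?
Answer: √2173883 ≈ 1474.4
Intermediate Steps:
z(f, Y) = (16 + f)*(Y + Y*f) (z(f, Y) = (f + 16)*(Y + Y*f) = (16 + f)*(Y + Y*f))
√(-1237 + z(-160, 95)) = √(-1237 + 95*(16 + (-160)² + 17*(-160))) = √(-1237 + 95*(16 + 25600 - 2720)) = √(-1237 + 95*22896) = √(-1237 + 2175120) = √2173883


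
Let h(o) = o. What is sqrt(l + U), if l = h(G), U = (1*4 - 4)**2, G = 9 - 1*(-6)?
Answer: sqrt(15) ≈ 3.8730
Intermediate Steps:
G = 15 (G = 9 + 6 = 15)
U = 0 (U = (4 - 4)**2 = 0**2 = 0)
l = 15
sqrt(l + U) = sqrt(15 + 0) = sqrt(15)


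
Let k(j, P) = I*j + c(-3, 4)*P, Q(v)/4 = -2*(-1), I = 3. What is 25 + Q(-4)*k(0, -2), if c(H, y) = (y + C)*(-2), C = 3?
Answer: 249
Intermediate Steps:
c(H, y) = -6 - 2*y (c(H, y) = (y + 3)*(-2) = (3 + y)*(-2) = -6 - 2*y)
Q(v) = 8 (Q(v) = 4*(-2*(-1)) = 4*2 = 8)
k(j, P) = -14*P + 3*j (k(j, P) = 3*j + (-6 - 2*4)*P = 3*j + (-6 - 8)*P = 3*j - 14*P = -14*P + 3*j)
25 + Q(-4)*k(0, -2) = 25 + 8*(-14*(-2) + 3*0) = 25 + 8*(28 + 0) = 25 + 8*28 = 25 + 224 = 249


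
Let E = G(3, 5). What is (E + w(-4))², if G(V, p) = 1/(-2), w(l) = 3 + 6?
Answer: 289/4 ≈ 72.250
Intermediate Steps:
w(l) = 9
G(V, p) = -½
E = -½ ≈ -0.50000
(E + w(-4))² = (-½ + 9)² = (17/2)² = 289/4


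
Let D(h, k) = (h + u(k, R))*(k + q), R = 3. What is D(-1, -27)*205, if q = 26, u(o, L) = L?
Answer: -410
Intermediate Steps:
D(h, k) = (3 + h)*(26 + k) (D(h, k) = (h + 3)*(k + 26) = (3 + h)*(26 + k))
D(-1, -27)*205 = (78 + 3*(-27) + 26*(-1) - 1*(-27))*205 = (78 - 81 - 26 + 27)*205 = -2*205 = -410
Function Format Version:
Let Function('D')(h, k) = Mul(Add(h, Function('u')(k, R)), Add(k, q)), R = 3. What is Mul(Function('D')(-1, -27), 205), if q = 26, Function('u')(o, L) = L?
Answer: -410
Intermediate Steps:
Function('D')(h, k) = Mul(Add(3, h), Add(26, k)) (Function('D')(h, k) = Mul(Add(h, 3), Add(k, 26)) = Mul(Add(3, h), Add(26, k)))
Mul(Function('D')(-1, -27), 205) = Mul(Add(78, Mul(3, -27), Mul(26, -1), Mul(-1, -27)), 205) = Mul(Add(78, -81, -26, 27), 205) = Mul(-2, 205) = -410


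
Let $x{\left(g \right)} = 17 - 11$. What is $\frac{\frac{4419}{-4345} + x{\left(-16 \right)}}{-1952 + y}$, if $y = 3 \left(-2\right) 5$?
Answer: $- \frac{21651}{8611790} \approx -0.0025141$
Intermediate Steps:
$x{\left(g \right)} = 6$ ($x{\left(g \right)} = 17 - 11 = 6$)
$y = -30$ ($y = \left(-6\right) 5 = -30$)
$\frac{\frac{4419}{-4345} + x{\left(-16 \right)}}{-1952 + y} = \frac{\frac{4419}{-4345} + 6}{-1952 - 30} = \frac{4419 \left(- \frac{1}{4345}\right) + 6}{-1982} = \left(- \frac{4419}{4345} + 6\right) \left(- \frac{1}{1982}\right) = \frac{21651}{4345} \left(- \frac{1}{1982}\right) = - \frac{21651}{8611790}$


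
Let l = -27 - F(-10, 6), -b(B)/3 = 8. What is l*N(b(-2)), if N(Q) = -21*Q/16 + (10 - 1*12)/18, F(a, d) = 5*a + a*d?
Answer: 46895/18 ≈ 2605.3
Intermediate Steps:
b(B) = -24 (b(B) = -3*8 = -24)
l = 83 (l = -27 - (-10)*(5 + 6) = -27 - (-10)*11 = -27 - 1*(-110) = -27 + 110 = 83)
N(Q) = -1/9 - 21*Q/16 (N(Q) = -21*Q*(1/16) + (10 - 12)*(1/18) = -21*Q/16 - 2*1/18 = -21*Q/16 - 1/9 = -1/9 - 21*Q/16)
l*N(b(-2)) = 83*(-1/9 - 21/16*(-24)) = 83*(-1/9 + 63/2) = 83*(565/18) = 46895/18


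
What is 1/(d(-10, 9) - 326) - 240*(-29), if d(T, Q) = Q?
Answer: 2206319/317 ≈ 6960.0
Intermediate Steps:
1/(d(-10, 9) - 326) - 240*(-29) = 1/(9 - 326) - 240*(-29) = 1/(-317) + 6960 = -1/317 + 6960 = 2206319/317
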